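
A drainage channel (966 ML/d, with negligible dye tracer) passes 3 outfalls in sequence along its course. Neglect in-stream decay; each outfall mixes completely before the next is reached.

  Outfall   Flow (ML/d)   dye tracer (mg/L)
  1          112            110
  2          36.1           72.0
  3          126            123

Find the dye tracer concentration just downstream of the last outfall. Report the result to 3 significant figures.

Outfall 1: combined Q = 1078 ML/d; C = (966.0·0 + 112.0·110.0)/1078 = 11.43 mg/L.
Outfall 2: combined Q = 1114 ML/d; C = (1078·11.43 + 36.10·72.00)/1114 = 13.39 mg/L.
Outfall 3: combined Q = 1240 ML/d; C = (1114·13.39 + 126.0·123.0)/1240 = 24.53 mg/L.

24.5 mg/L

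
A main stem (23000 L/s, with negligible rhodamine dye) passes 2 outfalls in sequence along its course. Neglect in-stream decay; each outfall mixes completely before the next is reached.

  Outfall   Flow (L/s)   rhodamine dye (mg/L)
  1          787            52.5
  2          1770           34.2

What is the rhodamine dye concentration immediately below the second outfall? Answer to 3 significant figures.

3.99 mg/L

Outfall 1: combined Q = 23790 L/s; C = (23000·0 + 787.0·52.50)/23790 = 1.737 mg/L.
Outfall 2: combined Q = 25560 L/s; C = (23790·1.737 + 1770·34.20)/25560 = 3.985 mg/L.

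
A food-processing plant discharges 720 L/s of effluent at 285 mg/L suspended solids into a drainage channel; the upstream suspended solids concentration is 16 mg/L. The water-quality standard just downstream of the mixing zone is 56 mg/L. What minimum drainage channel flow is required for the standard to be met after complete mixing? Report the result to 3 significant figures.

4120 L/s

Set C_mix = 56: (Q·16.00 + 720.0·285.0) / (Q + 720.0) = 56
→ Q = 720.0·(285.0 − 56)/(56 − 16.00) = 4122 L/s.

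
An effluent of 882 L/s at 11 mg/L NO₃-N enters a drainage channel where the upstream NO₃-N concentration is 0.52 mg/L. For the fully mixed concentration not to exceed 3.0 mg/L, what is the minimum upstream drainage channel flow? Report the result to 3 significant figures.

2850 L/s

Set C_mix = 3.0: (Q·0.5200 + 882.0·11.00) / (Q + 882.0) = 3.0
→ Q = 882.0·(11.00 − 3.0)/(3.0 − 0.5200) = 2845 L/s.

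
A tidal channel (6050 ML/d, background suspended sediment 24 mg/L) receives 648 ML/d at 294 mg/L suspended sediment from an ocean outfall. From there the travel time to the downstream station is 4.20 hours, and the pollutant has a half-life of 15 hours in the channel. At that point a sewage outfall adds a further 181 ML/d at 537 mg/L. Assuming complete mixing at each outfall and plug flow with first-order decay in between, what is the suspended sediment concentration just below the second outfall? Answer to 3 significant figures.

Mixed concentration C = ΣQC/ΣQ = (6050·24.00 + 648.0·294.0) / 6698 = 335700/6698 = 50.12 mg/L; combined flow 6698 ML/d.
Half-life 15 h → k = ln 2 / 15 = 0.04621 h⁻¹ = 1.109 d⁻¹.
After decay, C = 50.12 × e^(−kt) = 50.12 × 0.8236 = 41.28 mg/L.
At the second outfall, C = (6698·41.28 + 181.0·537.0) / (6698 + 181.0) = 54.32 mg/L.

54.3 mg/L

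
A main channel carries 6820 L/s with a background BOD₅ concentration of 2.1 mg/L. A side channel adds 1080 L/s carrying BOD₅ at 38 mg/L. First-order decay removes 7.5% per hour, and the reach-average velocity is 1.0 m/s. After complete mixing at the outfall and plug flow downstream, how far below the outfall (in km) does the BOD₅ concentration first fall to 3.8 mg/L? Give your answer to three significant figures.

Conservation of mass: C = (6820·2.100 + 1080·38.00) / 7900 = 55360/7900 = 7.008 mg/L.
7.5%/h lost → k = −ln(1 − 0.075) = 0.07796 h⁻¹.
Set 7.008·exp(−k·t) = 3.8 → t = ln(7.008/3.8)/k = 28260 s = 7.850 h.
Distance = v·t = 1.0·28260 = 28260 m = 28.26 km.

28.3 km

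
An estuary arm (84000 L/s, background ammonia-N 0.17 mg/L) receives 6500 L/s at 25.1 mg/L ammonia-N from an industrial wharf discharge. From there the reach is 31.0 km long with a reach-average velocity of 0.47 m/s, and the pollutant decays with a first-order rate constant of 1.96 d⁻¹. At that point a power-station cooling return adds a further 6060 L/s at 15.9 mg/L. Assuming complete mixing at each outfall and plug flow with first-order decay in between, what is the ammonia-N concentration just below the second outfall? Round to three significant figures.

Mass balance: C = (84000·0.1700 + 6500·25.10) / 90500 = 177400/90500 = 1.961 mg/L; combined flow 90500 L/s.
Travel time t = 31.0·1000 / 0.47 = 65960 s = 18.32 h.
After decay, C = 1.961 × e^(−kt) = 1.961 × 0.2240 = 0.4391 mg/L.
At the second outfall, C = (90500·0.4391 + 6060·15.90) / (90500 + 6060) = 1.409 mg/L.

1.41 mg/L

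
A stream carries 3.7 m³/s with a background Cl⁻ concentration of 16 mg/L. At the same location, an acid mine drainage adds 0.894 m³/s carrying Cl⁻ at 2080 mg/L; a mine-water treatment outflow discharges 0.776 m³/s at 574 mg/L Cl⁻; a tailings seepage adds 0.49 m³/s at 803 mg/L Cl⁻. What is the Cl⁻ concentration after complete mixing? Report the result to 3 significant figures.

471 mg/L

After mixing, C = (3.700·16.00 + 0.8940·2080 + 0.7760·574.0 + 0.4900·803.0) / 5.860 = 2758/5.860 = 470.6 mg/L.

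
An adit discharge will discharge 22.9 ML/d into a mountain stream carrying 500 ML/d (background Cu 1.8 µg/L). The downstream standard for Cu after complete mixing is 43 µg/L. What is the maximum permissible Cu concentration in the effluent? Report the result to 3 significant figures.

943 µg/L

At the limit, (Qr·Cr + Qe·Cₑ)/(Qr + Qe) = 43:
Cₑ = (522.9·43 − 500.0·1.800) / 22.90 = 942.6 µg/L.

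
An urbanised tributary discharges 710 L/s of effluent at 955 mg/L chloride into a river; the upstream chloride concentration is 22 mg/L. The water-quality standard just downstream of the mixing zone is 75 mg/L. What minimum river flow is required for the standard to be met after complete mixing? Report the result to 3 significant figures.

Set C_mix = 75: (Q·22.00 + 710.0·955.0) / (Q + 710.0) = 75
→ Q = 710.0·(955.0 − 75)/(75 − 22.00) = 11790 L/s.

11800 L/s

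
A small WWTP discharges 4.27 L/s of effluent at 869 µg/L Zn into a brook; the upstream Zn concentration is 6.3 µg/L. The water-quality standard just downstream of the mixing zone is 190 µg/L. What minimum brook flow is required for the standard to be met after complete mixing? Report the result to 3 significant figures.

Set C_mix = 190: (Q·6.300 + 4.270·869.0) / (Q + 4.270) = 190
→ Q = 4.270·(869.0 − 190)/(190 − 6.300) = 15.78 L/s.

15.8 L/s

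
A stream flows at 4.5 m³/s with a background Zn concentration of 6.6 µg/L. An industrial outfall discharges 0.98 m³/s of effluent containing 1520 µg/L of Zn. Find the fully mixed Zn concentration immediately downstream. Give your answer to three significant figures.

After mixing, C = (4.500·6.600 + 0.9800·1520) / 5.480 = 1519/5.480 = 277.2 µg/L.

277 µg/L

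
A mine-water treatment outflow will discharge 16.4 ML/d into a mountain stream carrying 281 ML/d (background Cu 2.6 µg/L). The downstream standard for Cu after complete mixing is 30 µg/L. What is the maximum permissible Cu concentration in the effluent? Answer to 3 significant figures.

At the limit, (Qr·Cr + Qe·Cₑ)/(Qr + Qe) = 30:
Cₑ = (297.4·30 − 281.0·2.600) / 16.40 = 499.5 µg/L.

499 µg/L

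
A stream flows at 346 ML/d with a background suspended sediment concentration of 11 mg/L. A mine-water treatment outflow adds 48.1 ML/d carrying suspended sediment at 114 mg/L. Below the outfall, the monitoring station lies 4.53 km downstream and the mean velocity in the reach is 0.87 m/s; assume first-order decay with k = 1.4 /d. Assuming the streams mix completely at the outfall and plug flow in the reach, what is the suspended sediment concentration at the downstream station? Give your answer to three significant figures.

21.7 mg/L

Mixed concentration C = ΣQC/ΣQ = (346.0·11.00 + 48.10·114.0) / 394.1 = 9289/394.1 = 23.57 mg/L.
Travel time t = 4.53·1000 / 0.87 = 5207 s = 1.446 h.
After decay, C = 23.57 × e^(−kt) = 23.57 × 0.9191 = 21.66 mg/L.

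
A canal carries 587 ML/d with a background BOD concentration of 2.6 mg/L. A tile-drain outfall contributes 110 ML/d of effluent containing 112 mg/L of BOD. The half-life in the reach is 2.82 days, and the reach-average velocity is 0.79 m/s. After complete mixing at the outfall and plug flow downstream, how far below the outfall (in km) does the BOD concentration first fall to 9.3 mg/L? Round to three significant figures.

Conservation of mass: C = (587.0·2.600 + 110.0·112.0) / 697.0 = 13850/697.0 = 19.87 mg/L.
Half-life 2.82 d → k = ln 2 / 2.82 = 0.2458 d⁻¹.
Set 19.87·exp(−k·t) = 9.3 → t = ln(19.87/9.3)/k = 266800 s = 74.11 h.
Distance = v·t = 0.79·266800 = 210800 m = 210.8 km.

211 km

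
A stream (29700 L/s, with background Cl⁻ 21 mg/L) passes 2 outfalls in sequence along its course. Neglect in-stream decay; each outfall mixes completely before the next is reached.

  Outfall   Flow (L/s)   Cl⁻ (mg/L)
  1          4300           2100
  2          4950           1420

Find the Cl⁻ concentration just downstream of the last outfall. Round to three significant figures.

428 mg/L

After outfall 1: Q = 29700 + 4300 = 34000 L/s; C = (29700·21.00 + 4300·2100)/34000 = 283.9 mg/L.
After outfall 2: Q = 34000 + 4950 = 38950 L/s; C = (34000·283.9 + 4950·1420)/38950 = 428.3 mg/L.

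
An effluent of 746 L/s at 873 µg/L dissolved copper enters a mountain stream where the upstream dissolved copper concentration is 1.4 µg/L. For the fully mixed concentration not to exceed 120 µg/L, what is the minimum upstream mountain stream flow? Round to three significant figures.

Set C_mix = 120: (Q·1.400 + 746.0·873.0) / (Q + 746.0) = 120
→ Q = 746.0·(873.0 − 120)/(120 − 1.400) = 4736 L/s.

4740 L/s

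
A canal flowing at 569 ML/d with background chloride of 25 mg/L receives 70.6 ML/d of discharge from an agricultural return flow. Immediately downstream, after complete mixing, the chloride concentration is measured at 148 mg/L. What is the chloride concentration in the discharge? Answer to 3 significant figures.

Mass balance: 569.0·25.00 + 70.60·Cₑ = 639.6·148.0
→ Cₑ = (639.6·148.0 − 569.0·25.00) / 70.60 = 1139 mg/L.

1140 mg/L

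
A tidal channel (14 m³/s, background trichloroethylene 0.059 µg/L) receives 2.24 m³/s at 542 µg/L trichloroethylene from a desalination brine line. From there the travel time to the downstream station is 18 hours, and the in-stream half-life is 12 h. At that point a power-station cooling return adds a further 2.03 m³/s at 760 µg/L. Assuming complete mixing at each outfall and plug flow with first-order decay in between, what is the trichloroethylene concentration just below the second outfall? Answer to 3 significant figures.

Mixed concentration C = ΣQC/ΣQ = (14.00·0.05900 + 2.240·542.0) / 16.24 = 1215/16.24 = 74.81 µg/L; combined flow 16.24 m³/s.
Half-life 12 h → k = ln 2 / 12 = 0.05776 h⁻¹ = 1.386 d⁻¹.
Applying C = C₀e^(−kt): 74.81 × 0.3536 = 26.45 µg/L.
Second outfall: C = (16.24·26.45 + 2.030·760.0)/18.27 = 108.0 µg/L.

108 µg/L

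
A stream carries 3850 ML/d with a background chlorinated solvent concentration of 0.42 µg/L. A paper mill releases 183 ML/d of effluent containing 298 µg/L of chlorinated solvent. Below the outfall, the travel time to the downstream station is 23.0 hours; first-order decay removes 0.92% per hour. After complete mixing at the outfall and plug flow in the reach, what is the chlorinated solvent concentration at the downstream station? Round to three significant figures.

After mixing, C = (3850·0.4200 + 183.0·298.0) / 4033 = 56150/4033 = 13.92 µg/L.
0.92%/h lost → k = −ln(1 − 0.0092) = 0.009243 h⁻¹.
Applying C = C₀e^(−kt): 13.92 × 0.8085 = 11.26 µg/L.

11.3 µg/L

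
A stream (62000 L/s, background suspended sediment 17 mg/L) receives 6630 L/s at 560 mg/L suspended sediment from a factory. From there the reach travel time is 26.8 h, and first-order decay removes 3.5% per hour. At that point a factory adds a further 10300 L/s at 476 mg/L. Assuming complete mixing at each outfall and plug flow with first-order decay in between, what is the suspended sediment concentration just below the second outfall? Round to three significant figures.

85.4 mg/L

Mass balance: C = (62000·17.00 + 6630·560.0) / 68630 = 4767000/68630 = 69.46 mg/L; combined flow 68630 L/s.
3.5%/h lost → k = −ln(1 − 0.035) = 0.03563 h⁻¹.
First-order decay: C = 69.46·exp(−k·t) = 69.46·0.3849 = 26.73 mg/L.
At the second outfall, C = (68630·26.73 + 10300·476.0) / (68630 + 10300) = 85.36 mg/L.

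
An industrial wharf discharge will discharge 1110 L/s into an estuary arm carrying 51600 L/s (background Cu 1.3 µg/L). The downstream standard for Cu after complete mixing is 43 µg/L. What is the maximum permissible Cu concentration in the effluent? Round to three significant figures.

At the limit, (Qr·Cr + Qe·Cₑ)/(Qr + Qe) = 43:
Cₑ = (52710·43 − 51600·1.300) / 1110 = 1981 µg/L.

1980 µg/L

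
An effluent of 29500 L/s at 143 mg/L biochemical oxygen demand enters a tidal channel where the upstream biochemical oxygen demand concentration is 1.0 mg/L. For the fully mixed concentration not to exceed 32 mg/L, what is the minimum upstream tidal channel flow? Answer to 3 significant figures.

Set C_mix = 32: (Q·1.000 + 29500·143.0) / (Q + 29500) = 32
→ Q = 29500·(143.0 − 32)/(32 − 1.000) = 105600 L/s.

106000 L/s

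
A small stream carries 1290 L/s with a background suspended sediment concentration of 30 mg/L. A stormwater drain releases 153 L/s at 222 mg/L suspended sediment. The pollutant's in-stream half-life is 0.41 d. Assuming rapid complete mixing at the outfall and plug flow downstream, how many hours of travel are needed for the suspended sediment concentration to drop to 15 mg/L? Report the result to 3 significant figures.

17.2 h

Flow-weighted average: C = (1290·30.00 + 153.0·222.0) / 1443 = 72670/1443 = 50.36 mg/L.
Half-life 0.41 d → k = ln 2 / 0.41 = 1.691 d⁻¹.
50.36·exp(−k·t) = 15 → t = ln(50.36/15)/k = 61890 s = 17.19 h.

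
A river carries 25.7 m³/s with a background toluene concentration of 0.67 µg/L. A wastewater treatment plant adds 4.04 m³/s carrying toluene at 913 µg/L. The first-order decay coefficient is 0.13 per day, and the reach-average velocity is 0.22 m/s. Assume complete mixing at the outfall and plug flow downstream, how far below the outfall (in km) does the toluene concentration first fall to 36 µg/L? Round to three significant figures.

Flow-weighted average: C = (25.70·0.6700 + 4.040·913.0) / 29.74 = 3706/29.74 = 124.6 µg/L.
Set 124.6·exp(−k·t) = 36 → t = ln(124.6/36)/k = 825200 s = 229.2 h.
Distance = v·t = 0.22·825200 = 181500 m = 181.5 km.

182 km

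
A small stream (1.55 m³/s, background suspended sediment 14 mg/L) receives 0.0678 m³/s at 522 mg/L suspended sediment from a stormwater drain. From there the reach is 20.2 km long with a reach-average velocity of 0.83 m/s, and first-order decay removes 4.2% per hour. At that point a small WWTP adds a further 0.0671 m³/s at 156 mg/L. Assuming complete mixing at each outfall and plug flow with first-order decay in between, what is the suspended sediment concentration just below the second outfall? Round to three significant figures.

31.6 mg/L

Conservation of mass: C = (1.550·14.00 + 0.06780·522.0) / 1.618 = 57.09/1.618 = 35.29 mg/L; combined flow 1.618 m³/s.
Travel time t = 20.2·1000 / 0.83 = 24340 s = 6.760 h.
4.2%/h lost → k = −ln(1 − 0.042) = 0.04291 h⁻¹.
Applying C = C₀e^(−kt): 35.29 × 0.7482 = 26.40 mg/L.
Second outfall: C = (1.618·26.40 + 0.06710·156.0)/1.685 = 31.57 mg/L.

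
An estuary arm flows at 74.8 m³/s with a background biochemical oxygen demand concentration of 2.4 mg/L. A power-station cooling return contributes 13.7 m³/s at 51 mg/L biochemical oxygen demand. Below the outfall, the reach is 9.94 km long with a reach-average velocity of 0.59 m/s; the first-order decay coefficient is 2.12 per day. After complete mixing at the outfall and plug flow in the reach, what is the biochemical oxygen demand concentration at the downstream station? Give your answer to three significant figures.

Flow-weighted average: C = (74.80·2.400 + 13.70·51.00) / 88.50 = 878.2/88.50 = 9.923 mg/L.
Travel time t = 9.94·1000 / 0.59 = 16850 s = 4.680 h.
After decay, C = 9.923 × e^(−kt) = 9.923 × 0.6614 = 6.563 mg/L.

6.56 mg/L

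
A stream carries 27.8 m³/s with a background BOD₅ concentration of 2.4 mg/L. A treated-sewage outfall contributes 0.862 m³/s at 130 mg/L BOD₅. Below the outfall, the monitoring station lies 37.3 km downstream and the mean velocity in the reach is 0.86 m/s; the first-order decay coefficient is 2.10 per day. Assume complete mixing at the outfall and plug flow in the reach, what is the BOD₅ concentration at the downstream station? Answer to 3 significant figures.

Flow-weighted average: C = (27.80·2.400 + 0.8620·130.0) / 28.66 = 178.8/28.66 = 6.238 mg/L.
Travel time t = 37.3·1000 / 0.86 = 43370 s = 12.05 h.
First-order decay: C = 6.238·exp(−k·t) = 6.238·0.3485 = 2.174 mg/L.

2.17 mg/L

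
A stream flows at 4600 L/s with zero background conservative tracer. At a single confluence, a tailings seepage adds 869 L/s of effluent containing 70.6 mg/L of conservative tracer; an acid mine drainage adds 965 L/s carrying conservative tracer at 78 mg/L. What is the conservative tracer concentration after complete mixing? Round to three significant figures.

After mixing, C = (4600·0 + 869.0·70.60 + 965.0·78.00) / 6434 = 136600/6434 = 21.23 mg/L.

21.2 mg/L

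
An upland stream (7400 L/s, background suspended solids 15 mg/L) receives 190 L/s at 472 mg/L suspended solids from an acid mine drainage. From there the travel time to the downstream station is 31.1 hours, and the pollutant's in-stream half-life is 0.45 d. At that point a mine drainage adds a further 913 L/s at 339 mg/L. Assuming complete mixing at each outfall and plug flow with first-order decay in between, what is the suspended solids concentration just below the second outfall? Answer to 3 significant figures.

39.6 mg/L

Conservation of mass: C = (7400·15.00 + 190.0·472.0) / 7590 = 200700/7590 = 26.44 mg/L; combined flow 7590 L/s.
Half-life 0.45 d → k = ln 2 / 0.45 = 1.540 d⁻¹.
Decay over the reach: 26.44·exp(−kt) = 26.44·0.1359 = 3.593 mg/L.
At the second outfall, C = (7590·3.593 + 913.0·339.0) / (7590 + 913.0) = 39.61 mg/L.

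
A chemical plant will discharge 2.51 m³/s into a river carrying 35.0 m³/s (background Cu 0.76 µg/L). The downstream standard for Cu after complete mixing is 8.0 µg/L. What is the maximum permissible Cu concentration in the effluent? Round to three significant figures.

109 µg/L

At the limit, (Qr·Cr + Qe·Cₑ)/(Qr + Qe) = 8.0:
Cₑ = (37.51·8.0 − 35.00·0.7600) / 2.510 = 109.0 µg/L.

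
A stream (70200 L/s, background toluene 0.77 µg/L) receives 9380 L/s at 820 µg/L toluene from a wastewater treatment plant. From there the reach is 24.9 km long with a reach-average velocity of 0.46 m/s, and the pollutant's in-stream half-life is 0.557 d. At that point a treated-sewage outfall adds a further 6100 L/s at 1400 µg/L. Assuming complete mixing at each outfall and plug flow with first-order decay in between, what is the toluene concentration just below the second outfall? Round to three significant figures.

141 µg/L

Flow-weighted average: C = (70200·0.7700 + 9380·820.0) / 79580 = 7746000/79580 = 97.33 µg/L; combined flow 79580 L/s.
Travel time t = 24.9·1000 / 0.46 = 54130 s = 15.04 h.
Half-life 0.557 d → k = ln 2 / 0.557 = 1.244 d⁻¹.
Decay over the reach: 97.33·exp(−kt) = 97.33·0.4586 = 44.63 µg/L.
At the second outfall, C = (79580·44.63 + 6100·1400) / (79580 + 6100) = 141.1 µg/L.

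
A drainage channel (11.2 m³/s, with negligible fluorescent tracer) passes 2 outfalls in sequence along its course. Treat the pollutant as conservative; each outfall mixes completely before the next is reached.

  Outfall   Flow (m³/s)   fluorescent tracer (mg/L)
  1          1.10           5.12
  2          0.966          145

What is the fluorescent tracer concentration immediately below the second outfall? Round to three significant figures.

11.0 mg/L

Outfall 1: combined Q = 12.30 m³/s; C = (11.20·0 + 1.100·5.120)/12.30 = 0.4579 mg/L.
Outfall 2: combined Q = 13.27 m³/s; C = (12.30·0.4579 + 0.9660·145.0)/13.27 = 10.98 mg/L.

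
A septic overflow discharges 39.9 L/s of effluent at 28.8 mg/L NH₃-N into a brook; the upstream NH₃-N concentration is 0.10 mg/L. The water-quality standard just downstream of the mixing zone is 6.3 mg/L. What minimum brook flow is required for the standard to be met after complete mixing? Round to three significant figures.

Set C_mix = 6.3: (Q·0.1000 + 39.90·28.80) / (Q + 39.90) = 6.3
→ Q = 39.90·(28.80 − 6.3)/(6.3 − 0.1000) = 144.8 L/s.

145 L/s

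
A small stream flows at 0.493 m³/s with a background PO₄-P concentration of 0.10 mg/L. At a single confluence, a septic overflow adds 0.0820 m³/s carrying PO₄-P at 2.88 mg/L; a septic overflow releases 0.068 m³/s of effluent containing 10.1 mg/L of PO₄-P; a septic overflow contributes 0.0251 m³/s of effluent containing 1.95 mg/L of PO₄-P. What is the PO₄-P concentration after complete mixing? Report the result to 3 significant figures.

After mixing, C = (0.4930·0.1000 + 0.08200·2.880 + 0.06800·10.10 + 0.02510·1.950) / 0.6681 = 1.021/0.6681 = 1.529 mg/L.

1.53 mg/L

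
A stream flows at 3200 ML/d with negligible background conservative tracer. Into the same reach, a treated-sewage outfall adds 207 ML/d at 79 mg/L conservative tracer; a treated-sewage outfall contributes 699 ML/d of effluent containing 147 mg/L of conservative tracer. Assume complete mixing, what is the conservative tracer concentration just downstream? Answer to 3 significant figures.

Flow-weighted average: C = (3200·0 + 207.0·79.00 + 699.0·147.0) / 4106 = 119100/4106 = 29.01 mg/L.

29.0 mg/L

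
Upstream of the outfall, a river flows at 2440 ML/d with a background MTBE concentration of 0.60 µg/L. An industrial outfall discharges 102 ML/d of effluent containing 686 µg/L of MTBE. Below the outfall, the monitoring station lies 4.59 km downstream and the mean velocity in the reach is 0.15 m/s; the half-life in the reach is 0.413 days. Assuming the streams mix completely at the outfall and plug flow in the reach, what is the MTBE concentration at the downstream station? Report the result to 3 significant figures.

15.5 µg/L

Conservation of mass: C = (2440·0.6000 + 102.0·686.0) / 2542 = 71440/2542 = 28.10 µg/L.
Travel time t = 4.59·1000 / 0.15 = 30600 s = 8.500 h.
Half-life 0.413 d → k = ln 2 / 0.413 = 1.678 d⁻¹.
After decay, C = 28.10 × e^(−kt) = 28.10 × 0.5519 = 15.51 µg/L.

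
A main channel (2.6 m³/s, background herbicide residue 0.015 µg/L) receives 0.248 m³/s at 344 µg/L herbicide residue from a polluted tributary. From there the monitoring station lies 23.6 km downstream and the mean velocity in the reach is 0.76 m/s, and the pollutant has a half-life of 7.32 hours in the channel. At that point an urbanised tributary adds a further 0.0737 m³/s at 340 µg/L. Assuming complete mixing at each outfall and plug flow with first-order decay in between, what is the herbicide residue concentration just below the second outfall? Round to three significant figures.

Mass balance: C = (2.600·0.01500 + 0.2480·344.0) / 2.848 = 85.35/2.848 = 29.97 µg/L; combined flow 2.848 m³/s.
Travel time t = 23.6·1000 / 0.76 = 31050 s = 8.626 h.
Half-life 7.32 h → k = ln 2 / 7.32 = 0.09469 h⁻¹ = 2.273 d⁻¹.
First-order decay: C = 29.97·exp(−k·t) = 29.97·0.4418 = 13.24 µg/L.
At the second outfall, C = (2.848·13.24 + 0.07370·340.0) / (2.848 + 0.07370) = 21.48 µg/L.

21.5 µg/L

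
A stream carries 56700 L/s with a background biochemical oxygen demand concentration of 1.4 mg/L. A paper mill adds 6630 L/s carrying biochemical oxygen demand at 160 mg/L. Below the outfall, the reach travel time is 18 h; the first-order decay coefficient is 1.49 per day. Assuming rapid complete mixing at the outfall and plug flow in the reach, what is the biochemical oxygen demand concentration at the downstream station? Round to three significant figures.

5.89 mg/L

Flow-weighted average: C = (56700·1.400 + 6630·160.0) / 63330 = 1140000/63330 = 18.00 mg/L.
First-order decay: C = 18.00·exp(−k·t) = 18.00·0.3271 = 5.889 mg/L.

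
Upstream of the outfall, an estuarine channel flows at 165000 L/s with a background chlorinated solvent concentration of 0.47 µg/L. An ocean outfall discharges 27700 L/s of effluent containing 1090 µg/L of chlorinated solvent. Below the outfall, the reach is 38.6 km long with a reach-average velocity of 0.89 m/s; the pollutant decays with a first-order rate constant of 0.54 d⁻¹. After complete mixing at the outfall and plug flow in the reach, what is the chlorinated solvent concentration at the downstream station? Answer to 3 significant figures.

Flow-weighted average: C = (165000·0.4700 + 27700·1090) / 192700 = 30270000/192700 = 157.1 µg/L.
Travel time t = 38.6·1000 / 0.89 = 43370 s = 12.05 h.
After decay, C = 157.1 × e^(−kt) = 157.1 × 0.7626 = 119.8 µg/L.

120 µg/L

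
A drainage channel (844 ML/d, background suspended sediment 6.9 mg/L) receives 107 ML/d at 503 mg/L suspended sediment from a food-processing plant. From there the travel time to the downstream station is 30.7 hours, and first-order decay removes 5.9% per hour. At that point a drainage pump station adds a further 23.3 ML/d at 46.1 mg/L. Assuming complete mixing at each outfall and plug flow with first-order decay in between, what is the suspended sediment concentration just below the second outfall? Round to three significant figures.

10.6 mg/L

Flow-weighted average: C = (844.0·6.900 + 107.0·503.0) / 951.0 = 59640/951.0 = 62.72 mg/L; combined flow 951.0 ML/d.
5.9%/h lost → k = −ln(1 − 0.059) = 0.06081 h⁻¹.
Applying C = C₀e^(−kt): 62.72 × 0.1546 = 9.696 mg/L.
Second outfall: C = (951.0·9.696 + 23.30·46.10)/974.3 = 10.57 mg/L.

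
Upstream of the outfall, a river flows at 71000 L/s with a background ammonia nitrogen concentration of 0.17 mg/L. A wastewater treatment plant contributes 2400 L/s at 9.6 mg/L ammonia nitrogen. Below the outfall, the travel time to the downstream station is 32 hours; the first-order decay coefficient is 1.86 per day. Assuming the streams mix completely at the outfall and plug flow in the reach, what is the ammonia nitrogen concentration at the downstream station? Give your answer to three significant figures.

After mixing, C = (71000·0.1700 + 2400·9.600) / 73400 = 35110/73400 = 0.4783 mg/L.
Decay over the reach: 0.4783·exp(−kt) = 0.4783·0.08374 = 0.04006 mg/L.

0.0401 mg/L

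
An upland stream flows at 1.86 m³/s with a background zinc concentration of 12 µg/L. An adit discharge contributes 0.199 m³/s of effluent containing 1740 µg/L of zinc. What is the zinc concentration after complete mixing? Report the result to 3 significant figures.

Mass balance: C = (1.860·12.00 + 0.1990·1740) / 2.059 = 368.6/2.059 = 179.0 µg/L.

179 µg/L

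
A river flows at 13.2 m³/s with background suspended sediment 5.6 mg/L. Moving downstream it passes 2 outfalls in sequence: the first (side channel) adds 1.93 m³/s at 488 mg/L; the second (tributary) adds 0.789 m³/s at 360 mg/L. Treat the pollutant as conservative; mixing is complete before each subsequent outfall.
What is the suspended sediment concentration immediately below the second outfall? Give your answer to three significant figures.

Outfall 1: combined Q = 15.13 m³/s; C = (13.20·5.600 + 1.930·488.0)/15.13 = 67.14 mg/L.
Outfall 2: combined Q = 15.92 m³/s; C = (15.13·67.14 + 0.7890·360.0)/15.92 = 81.65 mg/L.

81.7 mg/L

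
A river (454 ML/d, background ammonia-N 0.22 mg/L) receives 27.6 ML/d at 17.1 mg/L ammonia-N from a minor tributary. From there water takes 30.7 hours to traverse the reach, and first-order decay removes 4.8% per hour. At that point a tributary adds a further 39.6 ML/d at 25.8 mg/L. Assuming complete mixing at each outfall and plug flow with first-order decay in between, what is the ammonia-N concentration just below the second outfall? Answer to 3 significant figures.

2.20 mg/L

Mixed concentration C = ΣQC/ΣQ = (454.0·0.2200 + 27.60·17.10) / 481.6 = 571.8/481.6 = 1.187 mg/L; combined flow 481.6 ML/d.
4.8%/h lost → k = −ln(1 − 0.048) = 0.04919 h⁻¹.
Decay over the reach: 1.187·exp(−kt) = 1.187·0.2209 = 0.2623 mg/L.
Second outfall: C = (481.6·0.2623 + 39.60·25.80)/521.2 = 2.203 mg/L.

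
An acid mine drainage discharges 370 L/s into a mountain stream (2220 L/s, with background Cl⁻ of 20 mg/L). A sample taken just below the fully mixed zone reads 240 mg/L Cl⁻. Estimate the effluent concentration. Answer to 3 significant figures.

Mass balance: 2220·20.00 + 370.0·Cₑ = 2590·240.0
→ Cₑ = (2590·240.0 − 2220·20.00) / 370.0 = 1560 mg/L.

1560 mg/L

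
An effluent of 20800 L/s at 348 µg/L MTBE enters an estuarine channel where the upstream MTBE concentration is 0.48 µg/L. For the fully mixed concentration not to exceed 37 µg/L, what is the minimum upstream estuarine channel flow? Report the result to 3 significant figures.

177000 L/s

Set C_mix = 37: (Q·0.4800 + 20800·348.0) / (Q + 20800) = 37
→ Q = 20800·(348.0 − 37)/(37 − 0.4800) = 177100 L/s.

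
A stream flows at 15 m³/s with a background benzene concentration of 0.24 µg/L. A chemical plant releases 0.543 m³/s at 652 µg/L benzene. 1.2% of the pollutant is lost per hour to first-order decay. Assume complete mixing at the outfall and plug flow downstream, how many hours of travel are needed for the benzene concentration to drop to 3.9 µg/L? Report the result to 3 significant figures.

After mixing, C = (15.00·0.2400 + 0.5430·652.0) / 15.54 = 357.6/15.54 = 23.01 µg/L.
1.2%/h lost → k = −ln(1 − 0.012) = 0.01207 h⁻¹.
23.01·exp(−k·t) = 3.9 → t = ln(23.01/3.9)/k = 529300 s = 147.0 h.

147 h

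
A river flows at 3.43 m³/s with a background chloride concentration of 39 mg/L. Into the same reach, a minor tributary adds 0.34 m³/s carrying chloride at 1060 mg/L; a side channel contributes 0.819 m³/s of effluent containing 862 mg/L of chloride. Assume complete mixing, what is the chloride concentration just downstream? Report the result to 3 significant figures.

Mass balance: C = (3.430·39.00 + 0.3400·1060 + 0.8190·862.0) / 4.589 = 1200/4.589 = 261.5 mg/L.

262 mg/L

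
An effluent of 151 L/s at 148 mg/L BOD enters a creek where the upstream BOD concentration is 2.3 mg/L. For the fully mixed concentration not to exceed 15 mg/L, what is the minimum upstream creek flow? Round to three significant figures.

Set C_mix = 15: (Q·2.300 + 151.0·148.0) / (Q + 151.0) = 15
→ Q = 151.0·(148.0 − 15)/(15 − 2.300) = 1581 L/s.

1580 L/s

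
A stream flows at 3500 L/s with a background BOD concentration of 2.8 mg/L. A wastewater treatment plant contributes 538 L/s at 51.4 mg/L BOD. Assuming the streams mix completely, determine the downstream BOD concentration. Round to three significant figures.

After mixing, C = (3500·2.800 + 538.0·51.40) / 4038 = 37450/4038 = 9.275 mg/L.

9.28 mg/L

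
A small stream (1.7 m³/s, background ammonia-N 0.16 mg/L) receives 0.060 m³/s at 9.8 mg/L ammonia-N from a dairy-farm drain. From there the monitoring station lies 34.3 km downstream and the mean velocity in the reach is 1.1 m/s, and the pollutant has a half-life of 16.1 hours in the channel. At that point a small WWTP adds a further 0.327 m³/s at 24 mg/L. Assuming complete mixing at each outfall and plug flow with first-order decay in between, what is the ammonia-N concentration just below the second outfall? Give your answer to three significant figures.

Conservation of mass: C = (1.700·0.1600 + 0.06000·9.800) / 1.760 = 0.8600/1.760 = 0.4886 mg/L; combined flow 1.760 m³/s.
Travel time t = 34.3·1000 / 1.1 = 31180 s = 8.662 h.
Half-life 16.1 h → k = ln 2 / 16.1 = 0.04305 h⁻¹ = 1.033 d⁻¹.
Decay over the reach: 0.4886·exp(−kt) = 0.4886·0.6887 = 0.3365 mg/L.
At the second outfall, C = (1.760·0.3365 + 0.3270·24.00) / (1.760 + 0.3270) = 4.044 mg/L.

4.04 mg/L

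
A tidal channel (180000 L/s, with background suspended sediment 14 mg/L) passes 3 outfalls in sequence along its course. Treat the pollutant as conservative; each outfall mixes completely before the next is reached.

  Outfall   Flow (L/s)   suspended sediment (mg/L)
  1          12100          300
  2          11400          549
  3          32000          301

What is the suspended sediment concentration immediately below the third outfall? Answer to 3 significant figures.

After outfall 1: Q = 180000 + 12100 = 192100 L/s; C = (180000·14.00 + 12100·300.0)/192100 = 32.01 mg/L.
After outfall 2: Q = 192100 + 11400 = 203500 L/s; C = (192100·32.01 + 11400·549.0)/203500 = 60.98 mg/L.
After outfall 3: Q = 203500 + 32000 = 235500 L/s; C = (203500·60.98 + 32000·301.0)/235500 = 93.59 mg/L.

93.6 mg/L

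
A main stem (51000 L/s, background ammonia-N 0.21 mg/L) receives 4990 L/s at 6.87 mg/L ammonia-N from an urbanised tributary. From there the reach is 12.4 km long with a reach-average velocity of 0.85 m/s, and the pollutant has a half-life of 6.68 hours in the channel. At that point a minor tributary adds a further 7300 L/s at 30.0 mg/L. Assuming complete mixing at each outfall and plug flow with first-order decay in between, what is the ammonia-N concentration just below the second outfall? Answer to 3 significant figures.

3.93 mg/L

Conservation of mass: C = (51000·0.2100 + 4990·6.870) / 55990 = 44990/55990 = 0.8036 mg/L; combined flow 55990 L/s.
Travel time t = 12.4·1000 / 0.85 = 14590 s = 4.052 h.
Half-life 6.68 h → k = ln 2 / 6.68 = 0.1038 h⁻¹ = 2.490 d⁻¹.
Applying C = C₀e^(−kt): 0.8036 × 0.6567 = 0.5277 mg/L.
Second outfall: C = (55990·0.5277 + 7300·30.00)/63290 = 3.927 mg/L.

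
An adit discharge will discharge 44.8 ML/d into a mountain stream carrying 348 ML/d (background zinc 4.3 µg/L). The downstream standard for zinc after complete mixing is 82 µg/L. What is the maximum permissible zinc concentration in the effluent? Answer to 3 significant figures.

At the limit, (Qr·Cr + Qe·Cₑ)/(Qr + Qe) = 82:
Cₑ = (392.8·82 − 348.0·4.300) / 44.80 = 685.6 µg/L.

686 µg/L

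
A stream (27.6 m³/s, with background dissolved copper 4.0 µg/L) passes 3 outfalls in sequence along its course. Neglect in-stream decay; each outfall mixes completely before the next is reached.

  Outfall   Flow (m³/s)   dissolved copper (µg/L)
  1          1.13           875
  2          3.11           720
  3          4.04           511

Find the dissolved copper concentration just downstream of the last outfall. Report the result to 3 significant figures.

Below outfall 1: Q → 28.73 m³/s, C = (27.60·4.000 + 1.130·875.0)/28.73 = 38.26 µg/L.
Below outfall 2: Q → 31.84 m³/s, C = (28.73·38.26 + 3.110·720.0)/31.84 = 104.8 µg/L.
Below outfall 3: Q → 35.88 m³/s, C = (31.84·104.8 + 4.040·511.0)/35.88 = 150.6 µg/L.

151 µg/L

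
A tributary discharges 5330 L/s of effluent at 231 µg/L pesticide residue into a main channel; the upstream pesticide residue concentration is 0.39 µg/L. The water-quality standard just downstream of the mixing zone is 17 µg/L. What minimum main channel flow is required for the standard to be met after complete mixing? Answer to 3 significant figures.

Set C_mix = 17: (Q·0.3900 + 5330·231.0) / (Q + 5330) = 17
→ Q = 5330·(231.0 − 17)/(17 − 0.3900) = 68670 L/s.

68700 L/s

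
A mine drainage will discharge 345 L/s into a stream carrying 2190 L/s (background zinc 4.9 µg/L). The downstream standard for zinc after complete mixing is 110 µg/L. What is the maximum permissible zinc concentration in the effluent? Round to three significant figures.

777 µg/L

At the limit, (Qr·Cr + Qe·Cₑ)/(Qr + Qe) = 110:
Cₑ = (2535·110 − 2190·4.900) / 345.0 = 777.2 µg/L.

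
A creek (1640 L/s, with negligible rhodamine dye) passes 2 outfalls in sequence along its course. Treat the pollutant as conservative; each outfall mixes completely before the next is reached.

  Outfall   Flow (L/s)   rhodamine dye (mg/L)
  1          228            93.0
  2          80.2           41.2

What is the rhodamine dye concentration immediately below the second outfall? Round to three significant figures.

After outfall 1: Q = 1640 + 228.0 = 1868 L/s; C = (1640·0 + 228.0·93.00)/1868 = 11.35 mg/L.
After outfall 2: Q = 1868 + 80.20 = 1948 L/s; C = (1868·11.35 + 80.20·41.20)/1948 = 12.58 mg/L.

12.6 mg/L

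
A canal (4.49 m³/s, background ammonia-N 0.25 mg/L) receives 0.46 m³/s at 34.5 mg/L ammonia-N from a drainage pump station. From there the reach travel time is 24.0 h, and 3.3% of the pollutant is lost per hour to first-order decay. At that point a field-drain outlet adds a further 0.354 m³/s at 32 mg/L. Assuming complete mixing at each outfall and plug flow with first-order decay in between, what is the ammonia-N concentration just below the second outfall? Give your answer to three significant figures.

3.57 mg/L

Mass balance: C = (4.490·0.2500 + 0.4600·34.50) / 4.950 = 16.99/4.950 = 3.433 mg/L; combined flow 4.950 m³/s.
3.3%/h lost → k = −ln(1 − 0.033) = 0.03356 h⁻¹.
First-order decay: C = 3.433·exp(−k·t) = 3.433·0.4469 = 1.534 mg/L.
Second outfall: C = (4.950·1.534 + 0.3540·32.00)/5.304 = 3.568 mg/L.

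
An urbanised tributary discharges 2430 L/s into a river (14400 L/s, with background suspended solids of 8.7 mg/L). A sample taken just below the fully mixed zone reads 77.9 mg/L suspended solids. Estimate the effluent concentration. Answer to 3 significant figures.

Mass balance: 14400·8.700 + 2430·Cₑ = 16830·77.90
→ Cₑ = (16830·77.90 − 14400·8.700) / 2430 = 488.0 mg/L.

488 mg/L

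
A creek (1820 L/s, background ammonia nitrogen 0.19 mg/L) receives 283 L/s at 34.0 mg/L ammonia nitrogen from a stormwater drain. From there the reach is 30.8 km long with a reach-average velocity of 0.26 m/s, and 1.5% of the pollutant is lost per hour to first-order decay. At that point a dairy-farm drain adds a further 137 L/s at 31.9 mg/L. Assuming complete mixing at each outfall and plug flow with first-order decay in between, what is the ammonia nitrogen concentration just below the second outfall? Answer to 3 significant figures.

Mixed concentration C = ΣQC/ΣQ = (1820·0.1900 + 283.0·34.00) / 2103 = 9968/2103 = 4.740 mg/L; combined flow 2103 L/s.
Travel time t = 30.8·1000 / 0.26 = 118500 s = 32.91 h.
1.5%/h lost → k = −ln(1 − 0.015) = 0.01511 h⁻¹.
First-order decay: C = 4.740·exp(−k·t) = 4.740·0.6082 = 2.883 mg/L.
At the second outfall, C = (2103·2.883 + 137.0·31.90) / (2103 + 137.0) = 4.657 mg/L.

4.66 mg/L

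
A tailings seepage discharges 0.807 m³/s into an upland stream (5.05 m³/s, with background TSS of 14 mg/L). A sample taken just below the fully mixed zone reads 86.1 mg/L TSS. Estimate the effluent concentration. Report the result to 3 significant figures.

Mass balance: 5.050·14.00 + 0.8070·Cₑ = 5.857·86.10
→ Cₑ = (5.857·86.10 − 5.050·14.00) / 0.8070 = 537.3 mg/L.

537 mg/L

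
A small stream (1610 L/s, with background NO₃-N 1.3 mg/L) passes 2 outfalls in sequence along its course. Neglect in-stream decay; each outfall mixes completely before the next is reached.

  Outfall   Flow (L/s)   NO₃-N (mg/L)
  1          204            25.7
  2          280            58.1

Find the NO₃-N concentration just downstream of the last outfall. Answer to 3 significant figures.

11.3 mg/L

After outfall 1: Q = 1610 + 204.0 = 1814 L/s; C = (1610·1.300 + 204.0·25.70)/1814 = 4.044 mg/L.
After outfall 2: Q = 1814 + 280.0 = 2094 L/s; C = (1814·4.044 + 280.0·58.10)/2094 = 11.27 mg/L.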